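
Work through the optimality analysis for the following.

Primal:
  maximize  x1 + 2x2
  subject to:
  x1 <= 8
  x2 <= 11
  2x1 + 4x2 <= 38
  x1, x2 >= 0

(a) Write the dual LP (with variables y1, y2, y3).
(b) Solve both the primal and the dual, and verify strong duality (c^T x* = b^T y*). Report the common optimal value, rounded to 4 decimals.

The standard primal-dual pair for 'max c^T x s.t. A x <= b, x >= 0' is:
  Dual:  min b^T y  s.t.  A^T y >= c,  y >= 0.

So the dual LP is:
  minimize  8y1 + 11y2 + 38y3
  subject to:
    y1 + 2y3 >= 1
    y2 + 4y3 >= 2
    y1, y2, y3 >= 0

Solving the primal: x* = (0, 9.5).
  primal value c^T x* = 19.
Solving the dual: y* = (0, 0, 0.5).
  dual value b^T y* = 19.
Strong duality: c^T x* = b^T y*. Confirmed.

19


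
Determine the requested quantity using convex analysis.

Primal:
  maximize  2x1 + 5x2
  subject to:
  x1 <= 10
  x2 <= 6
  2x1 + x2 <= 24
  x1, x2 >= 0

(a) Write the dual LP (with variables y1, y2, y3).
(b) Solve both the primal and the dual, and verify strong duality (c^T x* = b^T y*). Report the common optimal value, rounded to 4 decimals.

The standard primal-dual pair for 'max c^T x s.t. A x <= b, x >= 0' is:
  Dual:  min b^T y  s.t.  A^T y >= c,  y >= 0.

So the dual LP is:
  minimize  10y1 + 6y2 + 24y3
  subject to:
    y1 + 2y3 >= 2
    y2 + y3 >= 5
    y1, y2, y3 >= 0

Solving the primal: x* = (9, 6).
  primal value c^T x* = 48.
Solving the dual: y* = (0, 4, 1).
  dual value b^T y* = 48.
Strong duality: c^T x* = b^T y*. Confirmed.

48


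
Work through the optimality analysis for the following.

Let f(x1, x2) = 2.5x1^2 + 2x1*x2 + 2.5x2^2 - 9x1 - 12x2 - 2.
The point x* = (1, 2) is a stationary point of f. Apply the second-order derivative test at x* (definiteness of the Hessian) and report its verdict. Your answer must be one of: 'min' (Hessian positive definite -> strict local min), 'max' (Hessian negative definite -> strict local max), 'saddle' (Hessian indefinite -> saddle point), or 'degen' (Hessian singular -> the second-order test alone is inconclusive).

Compute the Hessian H = grad^2 f:
  H = [[5, 2], [2, 5]]
Verify stationarity: grad f(x*) = H x* + g = (0, 0).
Eigenvalues of H: 3, 7.
Both eigenvalues > 0, so H is positive definite -> x* is a strict local min.

min


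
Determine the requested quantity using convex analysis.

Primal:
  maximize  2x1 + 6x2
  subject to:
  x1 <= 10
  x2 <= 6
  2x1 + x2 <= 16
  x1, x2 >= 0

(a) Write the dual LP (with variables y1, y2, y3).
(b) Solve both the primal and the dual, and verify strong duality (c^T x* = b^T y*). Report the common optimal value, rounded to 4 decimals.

The standard primal-dual pair for 'max c^T x s.t. A x <= b, x >= 0' is:
  Dual:  min b^T y  s.t.  A^T y >= c,  y >= 0.

So the dual LP is:
  minimize  10y1 + 6y2 + 16y3
  subject to:
    y1 + 2y3 >= 2
    y2 + y3 >= 6
    y1, y2, y3 >= 0

Solving the primal: x* = (5, 6).
  primal value c^T x* = 46.
Solving the dual: y* = (0, 5, 1).
  dual value b^T y* = 46.
Strong duality: c^T x* = b^T y*. Confirmed.

46


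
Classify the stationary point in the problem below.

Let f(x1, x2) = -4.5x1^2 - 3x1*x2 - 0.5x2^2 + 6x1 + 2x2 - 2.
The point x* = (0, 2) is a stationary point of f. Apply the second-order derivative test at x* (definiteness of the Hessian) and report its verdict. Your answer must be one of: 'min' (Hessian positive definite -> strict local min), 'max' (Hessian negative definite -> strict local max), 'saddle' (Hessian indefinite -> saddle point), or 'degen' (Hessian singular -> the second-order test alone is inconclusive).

Compute the Hessian H = grad^2 f:
  H = [[-9, -3], [-3, -1]]
Verify stationarity: grad f(x*) = H x* + g = (0, 0).
Eigenvalues of H: -10, 0.
H has a zero eigenvalue (singular; negative semidefinite but not definite), so H is neither positive definite, negative definite, nor indefinite. The second-order test alone is inconclusive -> degen.
(Indeed, f is constant along the null direction of H through x*, so x* is not a strict local extremum.)

degen


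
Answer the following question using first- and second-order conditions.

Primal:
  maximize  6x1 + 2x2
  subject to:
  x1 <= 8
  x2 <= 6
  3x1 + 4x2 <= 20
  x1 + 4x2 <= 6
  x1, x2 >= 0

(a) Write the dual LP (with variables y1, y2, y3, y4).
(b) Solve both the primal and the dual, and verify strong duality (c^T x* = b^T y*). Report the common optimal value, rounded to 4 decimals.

The standard primal-dual pair for 'max c^T x s.t. A x <= b, x >= 0' is:
  Dual:  min b^T y  s.t.  A^T y >= c,  y >= 0.

So the dual LP is:
  minimize  8y1 + 6y2 + 20y3 + 6y4
  subject to:
    y1 + 3y3 + y4 >= 6
    y2 + 4y3 + 4y4 >= 2
    y1, y2, y3, y4 >= 0

Solving the primal: x* = (6, 0).
  primal value c^T x* = 36.
Solving the dual: y* = (0, 0, 0, 6).
  dual value b^T y* = 36.
Strong duality: c^T x* = b^T y*. Confirmed.

36


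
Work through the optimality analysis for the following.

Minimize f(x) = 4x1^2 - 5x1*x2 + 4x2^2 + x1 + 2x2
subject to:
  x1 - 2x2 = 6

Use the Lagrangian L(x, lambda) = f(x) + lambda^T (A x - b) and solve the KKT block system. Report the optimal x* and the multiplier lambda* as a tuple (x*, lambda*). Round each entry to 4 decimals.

Form the Lagrangian:
  L(x, lambda) = (1/2) x^T Q x + c^T x + lambda^T (A x - b)
Stationarity (grad_x L = 0): Q x + c + A^T lambda = 0.
Primal feasibility: A x = b.

This gives the KKT block system:
  [ Q   A^T ] [ x     ]   [-c ]
  [ A    0  ] [ lambda ] = [ b ]

Solving the linear system:
  x*      = (-1, -3.5)
  lambda* = (-10.5)
  f(x*)   = 27.5

x* = (-1, -3.5), lambda* = (-10.5)


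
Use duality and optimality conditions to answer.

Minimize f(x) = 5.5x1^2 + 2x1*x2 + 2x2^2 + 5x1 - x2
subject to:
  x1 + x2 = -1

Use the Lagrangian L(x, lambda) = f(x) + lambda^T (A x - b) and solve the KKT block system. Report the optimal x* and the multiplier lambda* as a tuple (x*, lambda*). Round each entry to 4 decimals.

Form the Lagrangian:
  L(x, lambda) = (1/2) x^T Q x + c^T x + lambda^T (A x - b)
Stationarity (grad_x L = 0): Q x + c + A^T lambda = 0.
Primal feasibility: A x = b.

This gives the KKT block system:
  [ Q   A^T ] [ x     ]   [-c ]
  [ A    0  ] [ lambda ] = [ b ]

Solving the linear system:
  x*      = (-0.7273, -0.2727)
  lambda* = (3.5455)
  f(x*)   = 0.0909

x* = (-0.7273, -0.2727), lambda* = (3.5455)


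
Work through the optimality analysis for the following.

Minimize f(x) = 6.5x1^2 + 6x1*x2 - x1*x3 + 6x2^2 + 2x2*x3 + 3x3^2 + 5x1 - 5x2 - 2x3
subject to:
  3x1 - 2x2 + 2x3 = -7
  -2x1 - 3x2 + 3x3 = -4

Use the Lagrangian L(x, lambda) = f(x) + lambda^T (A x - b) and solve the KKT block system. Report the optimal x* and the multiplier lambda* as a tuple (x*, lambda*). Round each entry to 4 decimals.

Form the Lagrangian:
  L(x, lambda) = (1/2) x^T Q x + c^T x + lambda^T (A x - b)
Stationarity (grad_x L = 0): Q x + c + A^T lambda = 0.
Primal feasibility: A x = b.

This gives the KKT block system:
  [ Q   A^T ] [ x     ]   [-c ]
  [ A    0  ] [ lambda ] = [ b ]

Solving the linear system:
  x*      = (-1, 1.2727, -0.7273)
  lambda* = (0.3497, 0.7063)
  f(x*)   = -2.3182

x* = (-1, 1.2727, -0.7273), lambda* = (0.3497, 0.7063)


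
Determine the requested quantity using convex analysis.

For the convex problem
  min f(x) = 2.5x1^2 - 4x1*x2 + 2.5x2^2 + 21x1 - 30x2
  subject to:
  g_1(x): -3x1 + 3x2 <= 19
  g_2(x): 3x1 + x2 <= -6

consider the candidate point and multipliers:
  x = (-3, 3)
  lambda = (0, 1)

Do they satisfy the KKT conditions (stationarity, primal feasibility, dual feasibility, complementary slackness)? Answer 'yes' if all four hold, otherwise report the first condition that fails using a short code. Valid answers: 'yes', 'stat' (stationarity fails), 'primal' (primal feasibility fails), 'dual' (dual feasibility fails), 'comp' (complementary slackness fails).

Gradient of f: grad f(x) = Q x + c = (-6, -3)
Constraint values g_i(x) = a_i^T x - b_i:
  g_1((-3, 3)) = -1
  g_2((-3, 3)) = 0
Stationarity residual: grad f(x) + sum_i lambda_i a_i = (-3, -2)
  -> stationarity FAILS
Primal feasibility (all g_i <= 0): OK
Dual feasibility (all lambda_i >= 0): OK
Complementary slackness (lambda_i * g_i(x) = 0 for all i): OK

Verdict: the first failing condition is stationarity -> stat.

stat


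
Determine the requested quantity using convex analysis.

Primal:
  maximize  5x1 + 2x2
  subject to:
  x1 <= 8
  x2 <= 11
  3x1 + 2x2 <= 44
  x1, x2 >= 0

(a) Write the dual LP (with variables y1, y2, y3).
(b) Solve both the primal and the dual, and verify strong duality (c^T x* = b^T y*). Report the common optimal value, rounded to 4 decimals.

The standard primal-dual pair for 'max c^T x s.t. A x <= b, x >= 0' is:
  Dual:  min b^T y  s.t.  A^T y >= c,  y >= 0.

So the dual LP is:
  minimize  8y1 + 11y2 + 44y3
  subject to:
    y1 + 3y3 >= 5
    y2 + 2y3 >= 2
    y1, y2, y3 >= 0

Solving the primal: x* = (8, 10).
  primal value c^T x* = 60.
Solving the dual: y* = (2, 0, 1).
  dual value b^T y* = 60.
Strong duality: c^T x* = b^T y*. Confirmed.

60


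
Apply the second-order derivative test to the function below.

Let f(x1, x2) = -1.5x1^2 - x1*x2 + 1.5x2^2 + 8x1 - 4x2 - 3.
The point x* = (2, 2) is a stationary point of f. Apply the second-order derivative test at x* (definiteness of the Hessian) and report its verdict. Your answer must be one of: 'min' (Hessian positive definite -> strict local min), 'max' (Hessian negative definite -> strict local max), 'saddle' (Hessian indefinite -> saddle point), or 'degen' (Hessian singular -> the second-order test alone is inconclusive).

Compute the Hessian H = grad^2 f:
  H = [[-3, -1], [-1, 3]]
Verify stationarity: grad f(x*) = H x* + g = (0, 0).
Eigenvalues of H: -3.1623, 3.1623.
Eigenvalues have mixed signs, so H is indefinite -> x* is a saddle point.

saddle


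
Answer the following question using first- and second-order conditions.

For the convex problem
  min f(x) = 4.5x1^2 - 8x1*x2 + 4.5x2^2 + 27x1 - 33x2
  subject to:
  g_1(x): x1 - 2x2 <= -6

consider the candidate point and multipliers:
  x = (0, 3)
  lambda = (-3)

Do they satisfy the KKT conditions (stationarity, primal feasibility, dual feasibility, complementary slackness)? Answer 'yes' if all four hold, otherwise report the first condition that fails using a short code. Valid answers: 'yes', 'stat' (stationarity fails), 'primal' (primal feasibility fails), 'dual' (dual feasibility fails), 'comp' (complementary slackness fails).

Gradient of f: grad f(x) = Q x + c = (3, -6)
Constraint values g_i(x) = a_i^T x - b_i:
  g_1((0, 3)) = 0
Stationarity residual: grad f(x) + sum_i lambda_i a_i = (0, 0)
  -> stationarity OK
Primal feasibility (all g_i <= 0): OK
Dual feasibility (all lambda_i >= 0): FAILS
Complementary slackness (lambda_i * g_i(x) = 0 for all i): OK

Verdict: the first failing condition is dual_feasibility -> dual.

dual


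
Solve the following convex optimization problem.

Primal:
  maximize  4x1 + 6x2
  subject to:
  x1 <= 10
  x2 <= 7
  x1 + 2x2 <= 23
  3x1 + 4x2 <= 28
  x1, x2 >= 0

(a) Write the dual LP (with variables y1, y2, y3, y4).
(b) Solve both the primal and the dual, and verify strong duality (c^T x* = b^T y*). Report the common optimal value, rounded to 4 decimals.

The standard primal-dual pair for 'max c^T x s.t. A x <= b, x >= 0' is:
  Dual:  min b^T y  s.t.  A^T y >= c,  y >= 0.

So the dual LP is:
  minimize  10y1 + 7y2 + 23y3 + 28y4
  subject to:
    y1 + y3 + 3y4 >= 4
    y2 + 2y3 + 4y4 >= 6
    y1, y2, y3, y4 >= 0

Solving the primal: x* = (0, 7).
  primal value c^T x* = 42.
Solving the dual: y* = (0, 0.6667, 0, 1.3333).
  dual value b^T y* = 42.
Strong duality: c^T x* = b^T y*. Confirmed.

42


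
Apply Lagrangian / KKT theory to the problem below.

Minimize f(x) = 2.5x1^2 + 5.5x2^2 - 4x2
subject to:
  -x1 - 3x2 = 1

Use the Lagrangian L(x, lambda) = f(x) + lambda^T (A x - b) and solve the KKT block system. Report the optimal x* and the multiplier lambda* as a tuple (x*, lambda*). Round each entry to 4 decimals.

Form the Lagrangian:
  L(x, lambda) = (1/2) x^T Q x + c^T x + lambda^T (A x - b)
Stationarity (grad_x L = 0): Q x + c + A^T lambda = 0.
Primal feasibility: A x = b.

This gives the KKT block system:
  [ Q   A^T ] [ x     ]   [-c ]
  [ A    0  ] [ lambda ] = [ b ]

Solving the linear system:
  x*      = (-0.4107, -0.1964)
  lambda* = (-2.0536)
  f(x*)   = 1.4196

x* = (-0.4107, -0.1964), lambda* = (-2.0536)


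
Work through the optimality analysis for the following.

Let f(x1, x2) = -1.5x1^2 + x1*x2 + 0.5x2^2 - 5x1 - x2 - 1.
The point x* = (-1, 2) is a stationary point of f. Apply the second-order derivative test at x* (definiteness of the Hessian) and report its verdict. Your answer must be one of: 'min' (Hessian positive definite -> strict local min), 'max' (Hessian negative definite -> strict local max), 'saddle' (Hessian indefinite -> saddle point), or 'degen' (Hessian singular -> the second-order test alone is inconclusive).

Compute the Hessian H = grad^2 f:
  H = [[-3, 1], [1, 1]]
Verify stationarity: grad f(x*) = H x* + g = (0, 0).
Eigenvalues of H: -3.2361, 1.2361.
Eigenvalues have mixed signs, so H is indefinite -> x* is a saddle point.

saddle


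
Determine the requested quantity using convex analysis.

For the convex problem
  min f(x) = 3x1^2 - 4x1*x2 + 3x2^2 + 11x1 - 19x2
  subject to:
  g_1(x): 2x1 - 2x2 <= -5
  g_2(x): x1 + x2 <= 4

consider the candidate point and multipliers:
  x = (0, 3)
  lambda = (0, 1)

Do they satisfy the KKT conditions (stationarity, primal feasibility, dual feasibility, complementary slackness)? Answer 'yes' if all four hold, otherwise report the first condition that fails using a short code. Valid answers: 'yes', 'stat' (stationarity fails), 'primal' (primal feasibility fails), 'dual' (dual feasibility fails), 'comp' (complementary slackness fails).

Gradient of f: grad f(x) = Q x + c = (-1, -1)
Constraint values g_i(x) = a_i^T x - b_i:
  g_1((0, 3)) = -1
  g_2((0, 3)) = -1
Stationarity residual: grad f(x) + sum_i lambda_i a_i = (0, 0)
  -> stationarity OK
Primal feasibility (all g_i <= 0): OK
Dual feasibility (all lambda_i >= 0): OK
Complementary slackness (lambda_i * g_i(x) = 0 for all i): FAILS

Verdict: the first failing condition is complementary_slackness -> comp.

comp


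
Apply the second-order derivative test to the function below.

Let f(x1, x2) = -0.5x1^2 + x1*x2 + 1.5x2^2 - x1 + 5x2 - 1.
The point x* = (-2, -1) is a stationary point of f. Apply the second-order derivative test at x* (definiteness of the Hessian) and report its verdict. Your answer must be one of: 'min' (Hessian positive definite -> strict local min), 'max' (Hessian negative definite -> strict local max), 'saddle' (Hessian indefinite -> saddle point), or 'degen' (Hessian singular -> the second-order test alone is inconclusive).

Compute the Hessian H = grad^2 f:
  H = [[-1, 1], [1, 3]]
Verify stationarity: grad f(x*) = H x* + g = (0, 0).
Eigenvalues of H: -1.2361, 3.2361.
Eigenvalues have mixed signs, so H is indefinite -> x* is a saddle point.

saddle


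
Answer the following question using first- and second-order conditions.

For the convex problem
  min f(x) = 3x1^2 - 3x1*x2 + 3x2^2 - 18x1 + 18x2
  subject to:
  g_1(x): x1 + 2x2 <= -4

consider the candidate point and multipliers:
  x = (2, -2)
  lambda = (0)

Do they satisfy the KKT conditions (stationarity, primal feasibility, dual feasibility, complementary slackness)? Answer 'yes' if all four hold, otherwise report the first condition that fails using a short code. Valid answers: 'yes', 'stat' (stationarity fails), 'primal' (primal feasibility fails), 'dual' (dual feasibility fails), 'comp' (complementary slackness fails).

Gradient of f: grad f(x) = Q x + c = (0, 0)
Constraint values g_i(x) = a_i^T x - b_i:
  g_1((2, -2)) = 2
Stationarity residual: grad f(x) + sum_i lambda_i a_i = (0, 0)
  -> stationarity OK
Primal feasibility (all g_i <= 0): FAILS
Dual feasibility (all lambda_i >= 0): OK
Complementary slackness (lambda_i * g_i(x) = 0 for all i): OK

Verdict: the first failing condition is primal_feasibility -> primal.

primal


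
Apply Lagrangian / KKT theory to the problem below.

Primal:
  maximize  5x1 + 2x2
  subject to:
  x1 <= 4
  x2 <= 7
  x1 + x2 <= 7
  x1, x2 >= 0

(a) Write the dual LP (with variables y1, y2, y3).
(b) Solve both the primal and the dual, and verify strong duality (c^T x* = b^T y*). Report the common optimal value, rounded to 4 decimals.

The standard primal-dual pair for 'max c^T x s.t. A x <= b, x >= 0' is:
  Dual:  min b^T y  s.t.  A^T y >= c,  y >= 0.

So the dual LP is:
  minimize  4y1 + 7y2 + 7y3
  subject to:
    y1 + y3 >= 5
    y2 + y3 >= 2
    y1, y2, y3 >= 0

Solving the primal: x* = (4, 3).
  primal value c^T x* = 26.
Solving the dual: y* = (3, 0, 2).
  dual value b^T y* = 26.
Strong duality: c^T x* = b^T y*. Confirmed.

26


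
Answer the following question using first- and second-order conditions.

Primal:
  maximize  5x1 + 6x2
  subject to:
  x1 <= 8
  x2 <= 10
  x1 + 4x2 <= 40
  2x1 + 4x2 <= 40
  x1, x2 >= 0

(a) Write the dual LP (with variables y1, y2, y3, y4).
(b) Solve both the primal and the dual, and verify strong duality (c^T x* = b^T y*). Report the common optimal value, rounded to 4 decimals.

The standard primal-dual pair for 'max c^T x s.t. A x <= b, x >= 0' is:
  Dual:  min b^T y  s.t.  A^T y >= c,  y >= 0.

So the dual LP is:
  minimize  8y1 + 10y2 + 40y3 + 40y4
  subject to:
    y1 + y3 + 2y4 >= 5
    y2 + 4y3 + 4y4 >= 6
    y1, y2, y3, y4 >= 0

Solving the primal: x* = (8, 6).
  primal value c^T x* = 76.
Solving the dual: y* = (2, 0, 0, 1.5).
  dual value b^T y* = 76.
Strong duality: c^T x* = b^T y*. Confirmed.

76


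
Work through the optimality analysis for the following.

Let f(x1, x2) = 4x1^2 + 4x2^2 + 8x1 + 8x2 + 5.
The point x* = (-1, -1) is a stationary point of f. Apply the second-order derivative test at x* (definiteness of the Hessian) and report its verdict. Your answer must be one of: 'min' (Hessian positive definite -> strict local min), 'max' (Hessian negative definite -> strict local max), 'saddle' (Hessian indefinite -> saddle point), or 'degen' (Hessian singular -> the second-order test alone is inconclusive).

Compute the Hessian H = grad^2 f:
  H = [[8, 0], [0, 8]]
Verify stationarity: grad f(x*) = H x* + g = (0, 0).
Eigenvalues of H: 8, 8.
Both eigenvalues > 0, so H is positive definite -> x* is a strict local min.

min


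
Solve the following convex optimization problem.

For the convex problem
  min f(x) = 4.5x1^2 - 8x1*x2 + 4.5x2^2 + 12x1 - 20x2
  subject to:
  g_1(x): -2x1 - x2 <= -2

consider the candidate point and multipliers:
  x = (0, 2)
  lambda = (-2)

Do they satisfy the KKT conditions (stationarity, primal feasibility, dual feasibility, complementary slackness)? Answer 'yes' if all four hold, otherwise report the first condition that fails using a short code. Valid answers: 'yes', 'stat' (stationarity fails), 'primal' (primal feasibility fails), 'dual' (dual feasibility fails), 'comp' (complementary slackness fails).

Gradient of f: grad f(x) = Q x + c = (-4, -2)
Constraint values g_i(x) = a_i^T x - b_i:
  g_1((0, 2)) = 0
Stationarity residual: grad f(x) + sum_i lambda_i a_i = (0, 0)
  -> stationarity OK
Primal feasibility (all g_i <= 0): OK
Dual feasibility (all lambda_i >= 0): FAILS
Complementary slackness (lambda_i * g_i(x) = 0 for all i): OK

Verdict: the first failing condition is dual_feasibility -> dual.

dual


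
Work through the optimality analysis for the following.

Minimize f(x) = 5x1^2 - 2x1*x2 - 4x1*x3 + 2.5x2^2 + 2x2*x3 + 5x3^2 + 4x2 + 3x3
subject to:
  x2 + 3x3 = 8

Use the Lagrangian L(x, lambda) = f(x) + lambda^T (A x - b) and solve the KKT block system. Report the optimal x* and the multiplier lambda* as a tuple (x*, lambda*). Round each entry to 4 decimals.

Form the Lagrangian:
  L(x, lambda) = (1/2) x^T Q x + c^T x + lambda^T (A x - b)
Stationarity (grad_x L = 0): Q x + c + A^T lambda = 0.
Primal feasibility: A x = b.

This gives the KKT block system:
  [ Q   A^T ] [ x     ]   [-c ]
  [ A    0  ] [ lambda ] = [ b ]

Solving the linear system:
  x*      = (1.0845, 0.2676, 2.5775)
  lambda* = (-8.3239)
  f(x*)   = 37.6972

x* = (1.0845, 0.2676, 2.5775), lambda* = (-8.3239)


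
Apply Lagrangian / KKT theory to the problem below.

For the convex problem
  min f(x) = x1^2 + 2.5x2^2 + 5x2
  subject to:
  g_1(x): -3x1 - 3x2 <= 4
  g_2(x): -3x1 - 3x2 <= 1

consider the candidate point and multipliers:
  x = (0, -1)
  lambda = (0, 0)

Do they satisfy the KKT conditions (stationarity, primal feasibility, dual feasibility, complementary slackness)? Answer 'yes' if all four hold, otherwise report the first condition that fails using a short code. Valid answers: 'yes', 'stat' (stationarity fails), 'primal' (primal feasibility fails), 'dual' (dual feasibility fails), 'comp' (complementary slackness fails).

Gradient of f: grad f(x) = Q x + c = (0, 0)
Constraint values g_i(x) = a_i^T x - b_i:
  g_1((0, -1)) = -1
  g_2((0, -1)) = 2
Stationarity residual: grad f(x) + sum_i lambda_i a_i = (0, 0)
  -> stationarity OK
Primal feasibility (all g_i <= 0): FAILS
Dual feasibility (all lambda_i >= 0): OK
Complementary slackness (lambda_i * g_i(x) = 0 for all i): OK

Verdict: the first failing condition is primal_feasibility -> primal.

primal


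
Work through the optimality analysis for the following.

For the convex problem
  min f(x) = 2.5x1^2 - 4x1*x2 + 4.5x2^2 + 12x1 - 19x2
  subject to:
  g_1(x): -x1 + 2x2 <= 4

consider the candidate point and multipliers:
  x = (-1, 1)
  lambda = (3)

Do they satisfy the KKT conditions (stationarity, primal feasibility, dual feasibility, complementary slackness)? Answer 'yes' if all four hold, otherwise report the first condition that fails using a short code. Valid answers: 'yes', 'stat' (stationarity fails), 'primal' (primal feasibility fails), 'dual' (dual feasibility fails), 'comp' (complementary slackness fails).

Gradient of f: grad f(x) = Q x + c = (3, -6)
Constraint values g_i(x) = a_i^T x - b_i:
  g_1((-1, 1)) = -1
Stationarity residual: grad f(x) + sum_i lambda_i a_i = (0, 0)
  -> stationarity OK
Primal feasibility (all g_i <= 0): OK
Dual feasibility (all lambda_i >= 0): OK
Complementary slackness (lambda_i * g_i(x) = 0 for all i): FAILS

Verdict: the first failing condition is complementary_slackness -> comp.

comp


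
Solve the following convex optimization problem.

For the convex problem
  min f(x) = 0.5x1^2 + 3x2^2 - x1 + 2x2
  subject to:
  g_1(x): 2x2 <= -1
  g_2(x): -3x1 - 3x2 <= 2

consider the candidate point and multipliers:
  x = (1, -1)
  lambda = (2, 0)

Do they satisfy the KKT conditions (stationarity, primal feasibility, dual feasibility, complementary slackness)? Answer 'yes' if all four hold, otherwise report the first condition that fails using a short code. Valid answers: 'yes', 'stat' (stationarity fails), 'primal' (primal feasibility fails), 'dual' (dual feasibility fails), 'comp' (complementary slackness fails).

Gradient of f: grad f(x) = Q x + c = (0, -4)
Constraint values g_i(x) = a_i^T x - b_i:
  g_1((1, -1)) = -1
  g_2((1, -1)) = -2
Stationarity residual: grad f(x) + sum_i lambda_i a_i = (0, 0)
  -> stationarity OK
Primal feasibility (all g_i <= 0): OK
Dual feasibility (all lambda_i >= 0): OK
Complementary slackness (lambda_i * g_i(x) = 0 for all i): FAILS

Verdict: the first failing condition is complementary_slackness -> comp.

comp


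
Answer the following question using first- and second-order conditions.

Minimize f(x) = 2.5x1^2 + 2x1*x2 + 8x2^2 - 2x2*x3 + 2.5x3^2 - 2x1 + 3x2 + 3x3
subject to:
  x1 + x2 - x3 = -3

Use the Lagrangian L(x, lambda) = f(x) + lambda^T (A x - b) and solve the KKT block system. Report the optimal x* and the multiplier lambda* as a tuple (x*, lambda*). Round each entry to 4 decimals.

Form the Lagrangian:
  L(x, lambda) = (1/2) x^T Q x + c^T x + lambda^T (A x - b)
Stationarity (grad_x L = 0): Q x + c + A^T lambda = 0.
Primal feasibility: A x = b.

This gives the KKT block system:
  [ Q   A^T ] [ x     ]   [-c ]
  [ A    0  ] [ lambda ] = [ b ]

Solving the linear system:
  x*      = (-1.3586, -0.4828, 1.1586)
  lambda* = (9.7586)
  f(x*)   = 17.0103

x* = (-1.3586, -0.4828, 1.1586), lambda* = (9.7586)


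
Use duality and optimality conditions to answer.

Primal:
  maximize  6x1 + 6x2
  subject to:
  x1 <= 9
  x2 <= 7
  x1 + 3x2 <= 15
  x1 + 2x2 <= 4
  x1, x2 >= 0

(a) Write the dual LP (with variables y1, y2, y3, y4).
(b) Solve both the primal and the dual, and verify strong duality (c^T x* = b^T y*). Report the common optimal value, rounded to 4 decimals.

The standard primal-dual pair for 'max c^T x s.t. A x <= b, x >= 0' is:
  Dual:  min b^T y  s.t.  A^T y >= c,  y >= 0.

So the dual LP is:
  minimize  9y1 + 7y2 + 15y3 + 4y4
  subject to:
    y1 + y3 + y4 >= 6
    y2 + 3y3 + 2y4 >= 6
    y1, y2, y3, y4 >= 0

Solving the primal: x* = (4, 0).
  primal value c^T x* = 24.
Solving the dual: y* = (0, 0, 0, 6).
  dual value b^T y* = 24.
Strong duality: c^T x* = b^T y*. Confirmed.

24


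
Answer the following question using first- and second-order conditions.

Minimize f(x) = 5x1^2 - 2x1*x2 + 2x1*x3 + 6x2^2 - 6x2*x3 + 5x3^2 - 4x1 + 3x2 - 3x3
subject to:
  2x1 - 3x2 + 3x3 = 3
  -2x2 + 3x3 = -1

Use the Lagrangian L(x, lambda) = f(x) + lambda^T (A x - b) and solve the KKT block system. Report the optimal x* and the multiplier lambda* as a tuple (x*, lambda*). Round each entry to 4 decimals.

Form the Lagrangian:
  L(x, lambda) = (1/2) x^T Q x + c^T x + lambda^T (A x - b)
Stationarity (grad_x L = 0): Q x + c + A^T lambda = 0.
Primal feasibility: A x = b.

This gives the KKT block system:
  [ Q   A^T ] [ x     ]   [-c ]
  [ A    0  ] [ lambda ] = [ b ]

Solving the linear system:
  x*      = (1.6541, -0.6919, -0.7946)
  lambda* = (-6.1676, 7.3297)
  f(x*)   = 9.7622

x* = (1.6541, -0.6919, -0.7946), lambda* = (-6.1676, 7.3297)


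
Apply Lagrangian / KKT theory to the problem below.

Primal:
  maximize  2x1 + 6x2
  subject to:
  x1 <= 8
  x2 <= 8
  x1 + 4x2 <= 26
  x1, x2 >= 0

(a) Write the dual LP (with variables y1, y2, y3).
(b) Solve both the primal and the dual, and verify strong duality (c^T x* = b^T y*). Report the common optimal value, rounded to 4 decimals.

The standard primal-dual pair for 'max c^T x s.t. A x <= b, x >= 0' is:
  Dual:  min b^T y  s.t.  A^T y >= c,  y >= 0.

So the dual LP is:
  minimize  8y1 + 8y2 + 26y3
  subject to:
    y1 + y3 >= 2
    y2 + 4y3 >= 6
    y1, y2, y3 >= 0

Solving the primal: x* = (8, 4.5).
  primal value c^T x* = 43.
Solving the dual: y* = (0.5, 0, 1.5).
  dual value b^T y* = 43.
Strong duality: c^T x* = b^T y*. Confirmed.

43


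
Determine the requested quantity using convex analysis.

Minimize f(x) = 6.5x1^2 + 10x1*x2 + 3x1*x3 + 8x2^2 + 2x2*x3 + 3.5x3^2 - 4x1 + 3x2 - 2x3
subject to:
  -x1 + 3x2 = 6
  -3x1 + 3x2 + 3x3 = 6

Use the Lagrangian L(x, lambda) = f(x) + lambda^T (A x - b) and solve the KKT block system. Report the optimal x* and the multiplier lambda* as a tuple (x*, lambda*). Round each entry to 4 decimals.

Form the Lagrangian:
  L(x, lambda) = (1/2) x^T Q x + c^T x + lambda^T (A x - b)
Stationarity (grad_x L = 0): Q x + c + A^T lambda = 0.
Primal feasibility: A x = b.

This gives the KKT block system:
  [ Q   A^T ] [ x     ]   [-c ]
  [ A    0  ] [ lambda ] = [ b ]

Solving the linear system:
  x*      = (-0.9849, 1.6717, -0.6566)
  lambda* = (-8.2642, 2.0692)
  f(x*)   = 23.7189

x* = (-0.9849, 1.6717, -0.6566), lambda* = (-8.2642, 2.0692)


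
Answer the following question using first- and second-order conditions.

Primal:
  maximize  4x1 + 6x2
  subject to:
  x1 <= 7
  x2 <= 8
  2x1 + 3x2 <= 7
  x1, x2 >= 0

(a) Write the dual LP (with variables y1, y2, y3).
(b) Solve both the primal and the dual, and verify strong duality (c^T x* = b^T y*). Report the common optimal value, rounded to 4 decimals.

The standard primal-dual pair for 'max c^T x s.t. A x <= b, x >= 0' is:
  Dual:  min b^T y  s.t.  A^T y >= c,  y >= 0.

So the dual LP is:
  minimize  7y1 + 8y2 + 7y3
  subject to:
    y1 + 2y3 >= 4
    y2 + 3y3 >= 6
    y1, y2, y3 >= 0

Solving the primal: x* = (3.5, 0).
  primal value c^T x* = 14.
Solving the dual: y* = (0, 0, 2).
  dual value b^T y* = 14.
Strong duality: c^T x* = b^T y*. Confirmed.

14


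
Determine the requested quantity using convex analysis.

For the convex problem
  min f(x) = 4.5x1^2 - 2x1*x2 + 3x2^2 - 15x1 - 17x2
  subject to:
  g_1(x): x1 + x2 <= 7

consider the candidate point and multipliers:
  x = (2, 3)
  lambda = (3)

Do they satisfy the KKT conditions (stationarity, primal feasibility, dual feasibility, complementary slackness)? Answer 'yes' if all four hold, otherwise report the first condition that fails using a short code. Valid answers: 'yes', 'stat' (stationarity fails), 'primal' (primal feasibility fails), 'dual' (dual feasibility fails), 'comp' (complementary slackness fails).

Gradient of f: grad f(x) = Q x + c = (-3, -3)
Constraint values g_i(x) = a_i^T x - b_i:
  g_1((2, 3)) = -2
Stationarity residual: grad f(x) + sum_i lambda_i a_i = (0, 0)
  -> stationarity OK
Primal feasibility (all g_i <= 0): OK
Dual feasibility (all lambda_i >= 0): OK
Complementary slackness (lambda_i * g_i(x) = 0 for all i): FAILS

Verdict: the first failing condition is complementary_slackness -> comp.

comp


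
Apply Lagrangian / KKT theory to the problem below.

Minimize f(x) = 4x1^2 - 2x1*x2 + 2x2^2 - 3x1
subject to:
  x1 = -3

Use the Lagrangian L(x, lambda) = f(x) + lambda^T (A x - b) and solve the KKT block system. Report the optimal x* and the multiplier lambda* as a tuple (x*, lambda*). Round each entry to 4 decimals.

Form the Lagrangian:
  L(x, lambda) = (1/2) x^T Q x + c^T x + lambda^T (A x - b)
Stationarity (grad_x L = 0): Q x + c + A^T lambda = 0.
Primal feasibility: A x = b.

This gives the KKT block system:
  [ Q   A^T ] [ x     ]   [-c ]
  [ A    0  ] [ lambda ] = [ b ]

Solving the linear system:
  x*      = (-3, -1.5)
  lambda* = (24)
  f(x*)   = 40.5

x* = (-3, -1.5), lambda* = (24)


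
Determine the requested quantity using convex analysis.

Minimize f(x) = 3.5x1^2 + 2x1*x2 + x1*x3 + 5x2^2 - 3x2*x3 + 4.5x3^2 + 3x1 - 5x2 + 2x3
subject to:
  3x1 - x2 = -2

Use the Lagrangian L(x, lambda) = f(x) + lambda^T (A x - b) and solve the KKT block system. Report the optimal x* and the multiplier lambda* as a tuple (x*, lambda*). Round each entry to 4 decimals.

Form the Lagrangian:
  L(x, lambda) = (1/2) x^T Q x + c^T x + lambda^T (A x - b)
Stationarity (grad_x L = 0): Q x + c + A^T lambda = 0.
Primal feasibility: A x = b.

This gives the KKT block system:
  [ Q   A^T ] [ x     ]   [-c ]
  [ A    0  ] [ lambda ] = [ b ]

Solving the linear system:
  x*      = (-0.4755, 0.5736, 0.0218)
  lambda* = (-0.2803)
  f(x*)   = -2.4057

x* = (-0.4755, 0.5736, 0.0218), lambda* = (-0.2803)


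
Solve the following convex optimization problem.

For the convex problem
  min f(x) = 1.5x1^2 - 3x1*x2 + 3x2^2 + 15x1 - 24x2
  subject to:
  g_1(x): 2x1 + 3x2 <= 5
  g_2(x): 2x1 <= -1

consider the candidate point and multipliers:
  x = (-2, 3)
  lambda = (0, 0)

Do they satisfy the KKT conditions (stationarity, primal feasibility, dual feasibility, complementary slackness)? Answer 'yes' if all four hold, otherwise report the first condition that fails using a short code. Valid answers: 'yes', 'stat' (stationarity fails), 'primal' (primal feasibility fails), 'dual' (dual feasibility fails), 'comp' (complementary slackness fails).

Gradient of f: grad f(x) = Q x + c = (0, 0)
Constraint values g_i(x) = a_i^T x - b_i:
  g_1((-2, 3)) = 0
  g_2((-2, 3)) = -3
Stationarity residual: grad f(x) + sum_i lambda_i a_i = (0, 0)
  -> stationarity OK
Primal feasibility (all g_i <= 0): OK
Dual feasibility (all lambda_i >= 0): OK
Complementary slackness (lambda_i * g_i(x) = 0 for all i): OK

Verdict: yes, KKT holds.

yes


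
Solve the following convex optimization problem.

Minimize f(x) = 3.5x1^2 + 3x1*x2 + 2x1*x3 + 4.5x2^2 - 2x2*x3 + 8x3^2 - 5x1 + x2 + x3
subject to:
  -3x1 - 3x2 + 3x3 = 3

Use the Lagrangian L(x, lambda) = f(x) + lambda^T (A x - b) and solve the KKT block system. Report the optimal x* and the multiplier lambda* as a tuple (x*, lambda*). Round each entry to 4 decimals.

Form the Lagrangian:
  L(x, lambda) = (1/2) x^T Q x + c^T x + lambda^T (A x - b)
Stationarity (grad_x L = 0): Q x + c + A^T lambda = 0.
Primal feasibility: A x = b.

This gives the KKT block system:
  [ Q   A^T ] [ x     ]   [-c ]
  [ A    0  ] [ lambda ] = [ b ]

Solving the linear system:
  x*      = (0.0485, -0.8058, 0.2427)
  lambda* = (-2.1974)
  f(x*)   = 2.8932

x* = (0.0485, -0.8058, 0.2427), lambda* = (-2.1974)


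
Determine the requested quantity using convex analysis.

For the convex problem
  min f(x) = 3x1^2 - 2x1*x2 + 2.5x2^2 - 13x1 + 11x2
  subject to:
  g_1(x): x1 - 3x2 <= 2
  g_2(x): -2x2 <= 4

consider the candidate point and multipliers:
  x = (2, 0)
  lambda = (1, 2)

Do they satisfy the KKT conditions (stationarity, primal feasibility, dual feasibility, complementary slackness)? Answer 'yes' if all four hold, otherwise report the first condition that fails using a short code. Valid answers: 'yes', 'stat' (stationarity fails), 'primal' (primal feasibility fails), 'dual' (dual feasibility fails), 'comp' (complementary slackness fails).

Gradient of f: grad f(x) = Q x + c = (-1, 7)
Constraint values g_i(x) = a_i^T x - b_i:
  g_1((2, 0)) = 0
  g_2((2, 0)) = -4
Stationarity residual: grad f(x) + sum_i lambda_i a_i = (0, 0)
  -> stationarity OK
Primal feasibility (all g_i <= 0): OK
Dual feasibility (all lambda_i >= 0): OK
Complementary slackness (lambda_i * g_i(x) = 0 for all i): FAILS

Verdict: the first failing condition is complementary_slackness -> comp.

comp


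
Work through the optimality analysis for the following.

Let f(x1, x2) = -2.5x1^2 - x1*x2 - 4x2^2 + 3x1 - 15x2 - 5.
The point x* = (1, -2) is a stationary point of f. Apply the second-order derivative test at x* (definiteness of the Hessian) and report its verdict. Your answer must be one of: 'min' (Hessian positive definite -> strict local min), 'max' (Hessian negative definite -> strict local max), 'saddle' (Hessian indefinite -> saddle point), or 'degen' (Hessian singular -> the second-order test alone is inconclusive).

Compute the Hessian H = grad^2 f:
  H = [[-5, -1], [-1, -8]]
Verify stationarity: grad f(x*) = H x* + g = (0, 0).
Eigenvalues of H: -8.3028, -4.6972.
Both eigenvalues < 0, so H is negative definite -> x* is a strict local max.

max


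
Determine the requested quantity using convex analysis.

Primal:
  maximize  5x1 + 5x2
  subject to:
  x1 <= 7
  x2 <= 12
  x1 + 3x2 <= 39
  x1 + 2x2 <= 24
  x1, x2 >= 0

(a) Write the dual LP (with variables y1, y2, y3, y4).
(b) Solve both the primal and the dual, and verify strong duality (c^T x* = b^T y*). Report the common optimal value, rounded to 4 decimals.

The standard primal-dual pair for 'max c^T x s.t. A x <= b, x >= 0' is:
  Dual:  min b^T y  s.t.  A^T y >= c,  y >= 0.

So the dual LP is:
  minimize  7y1 + 12y2 + 39y3 + 24y4
  subject to:
    y1 + y3 + y4 >= 5
    y2 + 3y3 + 2y4 >= 5
    y1, y2, y3, y4 >= 0

Solving the primal: x* = (7, 8.5).
  primal value c^T x* = 77.5.
Solving the dual: y* = (2.5, 0, 0, 2.5).
  dual value b^T y* = 77.5.
Strong duality: c^T x* = b^T y*. Confirmed.

77.5


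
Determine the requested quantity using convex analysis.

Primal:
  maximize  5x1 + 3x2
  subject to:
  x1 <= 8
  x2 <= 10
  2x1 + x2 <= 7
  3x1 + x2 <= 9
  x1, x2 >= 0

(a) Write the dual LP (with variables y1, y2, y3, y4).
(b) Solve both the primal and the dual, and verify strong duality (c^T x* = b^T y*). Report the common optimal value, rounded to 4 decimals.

The standard primal-dual pair for 'max c^T x s.t. A x <= b, x >= 0' is:
  Dual:  min b^T y  s.t.  A^T y >= c,  y >= 0.

So the dual LP is:
  minimize  8y1 + 10y2 + 7y3 + 9y4
  subject to:
    y1 + 2y3 + 3y4 >= 5
    y2 + y3 + y4 >= 3
    y1, y2, y3, y4 >= 0

Solving the primal: x* = (0, 7).
  primal value c^T x* = 21.
Solving the dual: y* = (0, 0, 3, 0).
  dual value b^T y* = 21.
Strong duality: c^T x* = b^T y*. Confirmed.

21


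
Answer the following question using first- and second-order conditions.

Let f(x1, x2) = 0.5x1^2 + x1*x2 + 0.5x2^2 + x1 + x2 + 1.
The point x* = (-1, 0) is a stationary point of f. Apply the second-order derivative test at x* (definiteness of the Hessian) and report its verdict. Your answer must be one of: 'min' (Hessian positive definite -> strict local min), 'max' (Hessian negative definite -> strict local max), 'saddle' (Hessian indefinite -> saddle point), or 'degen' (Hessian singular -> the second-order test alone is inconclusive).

Compute the Hessian H = grad^2 f:
  H = [[1, 1], [1, 1]]
Verify stationarity: grad f(x*) = H x* + g = (0, 0).
Eigenvalues of H: 0, 2.
H has a zero eigenvalue (singular; positive semidefinite but not definite), so H is neither positive definite, negative definite, nor indefinite. The second-order test alone is inconclusive -> degen.
(Indeed, f is constant along the null direction of H through x*, so x* is not a strict local extremum.)

degen


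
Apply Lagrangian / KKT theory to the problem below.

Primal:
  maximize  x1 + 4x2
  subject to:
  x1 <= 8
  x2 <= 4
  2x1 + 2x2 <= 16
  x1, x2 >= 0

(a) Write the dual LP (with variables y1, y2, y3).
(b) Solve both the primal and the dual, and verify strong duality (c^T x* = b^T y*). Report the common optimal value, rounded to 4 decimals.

The standard primal-dual pair for 'max c^T x s.t. A x <= b, x >= 0' is:
  Dual:  min b^T y  s.t.  A^T y >= c,  y >= 0.

So the dual LP is:
  minimize  8y1 + 4y2 + 16y3
  subject to:
    y1 + 2y3 >= 1
    y2 + 2y3 >= 4
    y1, y2, y3 >= 0

Solving the primal: x* = (4, 4).
  primal value c^T x* = 20.
Solving the dual: y* = (0, 3, 0.5).
  dual value b^T y* = 20.
Strong duality: c^T x* = b^T y*. Confirmed.

20


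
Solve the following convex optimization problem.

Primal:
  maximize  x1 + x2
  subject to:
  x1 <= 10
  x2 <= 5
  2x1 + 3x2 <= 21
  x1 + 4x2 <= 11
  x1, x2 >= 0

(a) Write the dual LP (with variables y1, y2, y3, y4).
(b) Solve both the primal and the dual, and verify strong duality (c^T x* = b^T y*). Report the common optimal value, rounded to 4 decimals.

The standard primal-dual pair for 'max c^T x s.t. A x <= b, x >= 0' is:
  Dual:  min b^T y  s.t.  A^T y >= c,  y >= 0.

So the dual LP is:
  minimize  10y1 + 5y2 + 21y3 + 11y4
  subject to:
    y1 + 2y3 + y4 >= 1
    y2 + 3y3 + 4y4 >= 1
    y1, y2, y3, y4 >= 0

Solving the primal: x* = (10, 0.25).
  primal value c^T x* = 10.25.
Solving the dual: y* = (0.75, 0, 0, 0.25).
  dual value b^T y* = 10.25.
Strong duality: c^T x* = b^T y*. Confirmed.

10.25


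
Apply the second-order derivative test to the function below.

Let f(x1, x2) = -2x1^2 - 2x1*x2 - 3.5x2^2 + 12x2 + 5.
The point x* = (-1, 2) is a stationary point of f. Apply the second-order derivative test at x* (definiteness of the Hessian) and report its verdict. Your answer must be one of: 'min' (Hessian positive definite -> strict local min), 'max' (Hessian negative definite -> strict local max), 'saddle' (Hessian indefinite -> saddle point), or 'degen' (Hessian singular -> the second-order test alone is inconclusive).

Compute the Hessian H = grad^2 f:
  H = [[-4, -2], [-2, -7]]
Verify stationarity: grad f(x*) = H x* + g = (0, 0).
Eigenvalues of H: -8, -3.
Both eigenvalues < 0, so H is negative definite -> x* is a strict local max.

max


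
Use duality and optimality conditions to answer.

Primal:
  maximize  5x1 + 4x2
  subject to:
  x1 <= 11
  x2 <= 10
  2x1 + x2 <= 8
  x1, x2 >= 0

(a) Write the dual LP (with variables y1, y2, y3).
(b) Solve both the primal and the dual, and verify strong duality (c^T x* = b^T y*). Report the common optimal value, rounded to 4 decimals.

The standard primal-dual pair for 'max c^T x s.t. A x <= b, x >= 0' is:
  Dual:  min b^T y  s.t.  A^T y >= c,  y >= 0.

So the dual LP is:
  minimize  11y1 + 10y2 + 8y3
  subject to:
    y1 + 2y3 >= 5
    y2 + y3 >= 4
    y1, y2, y3 >= 0

Solving the primal: x* = (0, 8).
  primal value c^T x* = 32.
Solving the dual: y* = (0, 0, 4).
  dual value b^T y* = 32.
Strong duality: c^T x* = b^T y*. Confirmed.

32


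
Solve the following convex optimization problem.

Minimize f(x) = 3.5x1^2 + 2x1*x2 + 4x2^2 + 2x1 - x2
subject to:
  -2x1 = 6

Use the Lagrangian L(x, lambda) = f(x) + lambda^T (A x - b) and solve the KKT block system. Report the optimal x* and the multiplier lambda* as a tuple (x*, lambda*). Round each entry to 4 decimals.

Form the Lagrangian:
  L(x, lambda) = (1/2) x^T Q x + c^T x + lambda^T (A x - b)
Stationarity (grad_x L = 0): Q x + c + A^T lambda = 0.
Primal feasibility: A x = b.

This gives the KKT block system:
  [ Q   A^T ] [ x     ]   [-c ]
  [ A    0  ] [ lambda ] = [ b ]

Solving the linear system:
  x*      = (-3, 0.875)
  lambda* = (-8.625)
  f(x*)   = 22.4375

x* = (-3, 0.875), lambda* = (-8.625)
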